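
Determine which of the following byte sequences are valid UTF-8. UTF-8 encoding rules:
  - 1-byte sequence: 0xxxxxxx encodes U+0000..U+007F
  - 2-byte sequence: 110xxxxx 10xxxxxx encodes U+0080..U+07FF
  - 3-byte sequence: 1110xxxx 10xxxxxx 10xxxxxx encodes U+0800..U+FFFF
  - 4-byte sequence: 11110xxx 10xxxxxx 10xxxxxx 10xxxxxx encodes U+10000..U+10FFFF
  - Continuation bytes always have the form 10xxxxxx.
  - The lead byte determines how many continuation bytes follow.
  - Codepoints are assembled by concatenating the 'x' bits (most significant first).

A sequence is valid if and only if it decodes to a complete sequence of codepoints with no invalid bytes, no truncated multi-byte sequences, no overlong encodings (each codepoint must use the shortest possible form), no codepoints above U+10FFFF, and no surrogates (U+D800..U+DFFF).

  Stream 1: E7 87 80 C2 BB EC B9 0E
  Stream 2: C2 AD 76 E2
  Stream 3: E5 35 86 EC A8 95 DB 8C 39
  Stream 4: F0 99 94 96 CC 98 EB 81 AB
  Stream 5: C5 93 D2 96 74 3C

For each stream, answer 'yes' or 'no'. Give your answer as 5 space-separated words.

Answer: no no no yes yes

Derivation:
Stream 1: error at byte offset 7. INVALID
Stream 2: error at byte offset 4. INVALID
Stream 3: error at byte offset 1. INVALID
Stream 4: decodes cleanly. VALID
Stream 5: decodes cleanly. VALID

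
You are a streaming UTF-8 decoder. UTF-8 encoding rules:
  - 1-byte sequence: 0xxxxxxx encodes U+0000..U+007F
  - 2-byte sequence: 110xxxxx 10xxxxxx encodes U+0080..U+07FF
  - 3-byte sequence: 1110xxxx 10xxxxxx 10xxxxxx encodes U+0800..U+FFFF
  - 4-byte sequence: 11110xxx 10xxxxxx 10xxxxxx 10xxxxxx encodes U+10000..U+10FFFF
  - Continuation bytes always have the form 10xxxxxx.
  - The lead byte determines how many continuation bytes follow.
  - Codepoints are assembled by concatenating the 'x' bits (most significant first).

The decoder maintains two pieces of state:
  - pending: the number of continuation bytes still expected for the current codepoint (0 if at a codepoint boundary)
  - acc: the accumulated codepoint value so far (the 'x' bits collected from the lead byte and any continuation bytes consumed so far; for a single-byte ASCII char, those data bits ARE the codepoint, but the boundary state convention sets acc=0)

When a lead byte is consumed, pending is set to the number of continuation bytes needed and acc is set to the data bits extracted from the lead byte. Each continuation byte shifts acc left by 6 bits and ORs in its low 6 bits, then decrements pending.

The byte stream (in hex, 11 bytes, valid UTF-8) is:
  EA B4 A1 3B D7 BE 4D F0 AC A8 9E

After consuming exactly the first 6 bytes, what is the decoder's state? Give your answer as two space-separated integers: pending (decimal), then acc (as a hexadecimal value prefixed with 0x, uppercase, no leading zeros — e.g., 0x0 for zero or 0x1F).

Byte[0]=EA: 3-byte lead. pending=2, acc=0xA
Byte[1]=B4: continuation. acc=(acc<<6)|0x34=0x2B4, pending=1
Byte[2]=A1: continuation. acc=(acc<<6)|0x21=0xAD21, pending=0
Byte[3]=3B: 1-byte. pending=0, acc=0x0
Byte[4]=D7: 2-byte lead. pending=1, acc=0x17
Byte[5]=BE: continuation. acc=(acc<<6)|0x3E=0x5FE, pending=0

Answer: 0 0x5FE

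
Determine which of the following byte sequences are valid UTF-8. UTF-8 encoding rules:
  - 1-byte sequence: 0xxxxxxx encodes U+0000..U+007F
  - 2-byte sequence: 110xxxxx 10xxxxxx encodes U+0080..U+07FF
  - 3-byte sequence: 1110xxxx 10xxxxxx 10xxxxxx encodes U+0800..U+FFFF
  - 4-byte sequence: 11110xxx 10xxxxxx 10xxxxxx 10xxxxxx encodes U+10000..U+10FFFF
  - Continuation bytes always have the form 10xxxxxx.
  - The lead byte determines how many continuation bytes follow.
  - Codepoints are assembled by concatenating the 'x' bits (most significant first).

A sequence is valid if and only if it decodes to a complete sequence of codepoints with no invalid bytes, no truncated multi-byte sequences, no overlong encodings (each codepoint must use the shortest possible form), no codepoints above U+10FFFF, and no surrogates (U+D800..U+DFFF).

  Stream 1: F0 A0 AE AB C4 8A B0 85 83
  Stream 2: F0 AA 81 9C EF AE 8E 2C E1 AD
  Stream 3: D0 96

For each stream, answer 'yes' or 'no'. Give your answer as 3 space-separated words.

Answer: no no yes

Derivation:
Stream 1: error at byte offset 6. INVALID
Stream 2: error at byte offset 10. INVALID
Stream 3: decodes cleanly. VALID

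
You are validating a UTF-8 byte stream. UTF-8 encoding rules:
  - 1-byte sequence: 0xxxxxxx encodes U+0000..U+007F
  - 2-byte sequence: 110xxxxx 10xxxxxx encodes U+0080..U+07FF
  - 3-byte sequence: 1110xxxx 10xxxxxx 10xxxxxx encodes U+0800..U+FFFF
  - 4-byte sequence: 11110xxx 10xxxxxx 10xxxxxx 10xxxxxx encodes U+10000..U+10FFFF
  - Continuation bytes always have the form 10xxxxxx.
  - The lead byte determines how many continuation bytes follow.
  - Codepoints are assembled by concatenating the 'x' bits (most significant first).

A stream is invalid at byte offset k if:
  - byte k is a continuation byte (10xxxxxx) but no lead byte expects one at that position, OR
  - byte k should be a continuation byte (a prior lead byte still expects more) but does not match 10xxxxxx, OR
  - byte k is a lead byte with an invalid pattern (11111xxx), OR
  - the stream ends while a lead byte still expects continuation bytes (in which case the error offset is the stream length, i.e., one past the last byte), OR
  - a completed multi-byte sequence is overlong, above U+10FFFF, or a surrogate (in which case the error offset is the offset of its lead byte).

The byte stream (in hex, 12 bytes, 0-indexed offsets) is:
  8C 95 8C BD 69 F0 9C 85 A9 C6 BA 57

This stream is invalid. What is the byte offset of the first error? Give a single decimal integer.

Byte[0]=8C: INVALID lead byte (not 0xxx/110x/1110/11110)

Answer: 0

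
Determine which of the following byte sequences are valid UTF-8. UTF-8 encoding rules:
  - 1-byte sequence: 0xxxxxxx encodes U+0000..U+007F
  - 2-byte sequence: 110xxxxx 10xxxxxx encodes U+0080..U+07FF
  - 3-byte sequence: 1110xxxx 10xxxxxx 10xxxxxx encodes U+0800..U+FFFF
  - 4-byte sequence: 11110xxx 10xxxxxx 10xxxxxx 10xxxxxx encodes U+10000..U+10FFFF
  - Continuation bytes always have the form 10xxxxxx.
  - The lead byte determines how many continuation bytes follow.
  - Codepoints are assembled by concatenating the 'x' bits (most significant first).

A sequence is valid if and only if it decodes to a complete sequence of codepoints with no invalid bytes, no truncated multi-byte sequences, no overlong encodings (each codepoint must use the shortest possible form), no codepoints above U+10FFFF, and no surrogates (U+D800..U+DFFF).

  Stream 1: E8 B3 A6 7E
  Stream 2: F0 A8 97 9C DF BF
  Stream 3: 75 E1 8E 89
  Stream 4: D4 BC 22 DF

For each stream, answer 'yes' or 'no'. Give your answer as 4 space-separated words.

Stream 1: decodes cleanly. VALID
Stream 2: decodes cleanly. VALID
Stream 3: decodes cleanly. VALID
Stream 4: error at byte offset 4. INVALID

Answer: yes yes yes no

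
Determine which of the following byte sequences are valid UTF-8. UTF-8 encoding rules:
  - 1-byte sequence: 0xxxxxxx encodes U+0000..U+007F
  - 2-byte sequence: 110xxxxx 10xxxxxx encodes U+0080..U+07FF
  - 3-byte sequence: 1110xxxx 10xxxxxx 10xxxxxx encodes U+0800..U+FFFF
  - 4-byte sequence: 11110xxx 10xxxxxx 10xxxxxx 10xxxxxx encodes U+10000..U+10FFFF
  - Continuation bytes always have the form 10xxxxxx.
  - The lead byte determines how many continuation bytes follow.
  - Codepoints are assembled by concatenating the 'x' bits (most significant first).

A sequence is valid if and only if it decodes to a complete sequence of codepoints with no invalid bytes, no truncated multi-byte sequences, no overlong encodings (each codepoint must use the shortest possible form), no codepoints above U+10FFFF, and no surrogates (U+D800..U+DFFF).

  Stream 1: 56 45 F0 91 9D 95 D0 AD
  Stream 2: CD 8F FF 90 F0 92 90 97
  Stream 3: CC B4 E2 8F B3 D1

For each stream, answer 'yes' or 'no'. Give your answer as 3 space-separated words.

Stream 1: decodes cleanly. VALID
Stream 2: error at byte offset 2. INVALID
Stream 3: error at byte offset 6. INVALID

Answer: yes no no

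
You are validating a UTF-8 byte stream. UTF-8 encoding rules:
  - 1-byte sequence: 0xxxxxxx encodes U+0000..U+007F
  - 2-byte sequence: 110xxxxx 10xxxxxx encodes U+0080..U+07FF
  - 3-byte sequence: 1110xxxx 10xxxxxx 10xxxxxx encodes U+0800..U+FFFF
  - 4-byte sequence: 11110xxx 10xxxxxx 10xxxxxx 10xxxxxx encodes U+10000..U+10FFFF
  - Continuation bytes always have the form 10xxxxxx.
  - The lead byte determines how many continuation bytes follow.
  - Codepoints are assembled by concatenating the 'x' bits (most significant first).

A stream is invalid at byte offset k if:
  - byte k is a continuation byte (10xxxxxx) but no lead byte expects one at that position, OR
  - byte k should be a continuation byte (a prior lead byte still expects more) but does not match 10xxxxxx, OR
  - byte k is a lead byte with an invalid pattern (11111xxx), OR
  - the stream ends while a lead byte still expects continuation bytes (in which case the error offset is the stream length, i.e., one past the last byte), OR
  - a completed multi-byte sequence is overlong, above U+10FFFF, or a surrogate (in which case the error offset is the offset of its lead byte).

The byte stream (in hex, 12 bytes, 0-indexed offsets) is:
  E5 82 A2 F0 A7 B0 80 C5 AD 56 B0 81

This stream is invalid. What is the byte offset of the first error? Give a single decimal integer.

Byte[0]=E5: 3-byte lead, need 2 cont bytes. acc=0x5
Byte[1]=82: continuation. acc=(acc<<6)|0x02=0x142
Byte[2]=A2: continuation. acc=(acc<<6)|0x22=0x50A2
Completed: cp=U+50A2 (starts at byte 0)
Byte[3]=F0: 4-byte lead, need 3 cont bytes. acc=0x0
Byte[4]=A7: continuation. acc=(acc<<6)|0x27=0x27
Byte[5]=B0: continuation. acc=(acc<<6)|0x30=0x9F0
Byte[6]=80: continuation. acc=(acc<<6)|0x00=0x27C00
Completed: cp=U+27C00 (starts at byte 3)
Byte[7]=C5: 2-byte lead, need 1 cont bytes. acc=0x5
Byte[8]=AD: continuation. acc=(acc<<6)|0x2D=0x16D
Completed: cp=U+016D (starts at byte 7)
Byte[9]=56: 1-byte ASCII. cp=U+0056
Byte[10]=B0: INVALID lead byte (not 0xxx/110x/1110/11110)

Answer: 10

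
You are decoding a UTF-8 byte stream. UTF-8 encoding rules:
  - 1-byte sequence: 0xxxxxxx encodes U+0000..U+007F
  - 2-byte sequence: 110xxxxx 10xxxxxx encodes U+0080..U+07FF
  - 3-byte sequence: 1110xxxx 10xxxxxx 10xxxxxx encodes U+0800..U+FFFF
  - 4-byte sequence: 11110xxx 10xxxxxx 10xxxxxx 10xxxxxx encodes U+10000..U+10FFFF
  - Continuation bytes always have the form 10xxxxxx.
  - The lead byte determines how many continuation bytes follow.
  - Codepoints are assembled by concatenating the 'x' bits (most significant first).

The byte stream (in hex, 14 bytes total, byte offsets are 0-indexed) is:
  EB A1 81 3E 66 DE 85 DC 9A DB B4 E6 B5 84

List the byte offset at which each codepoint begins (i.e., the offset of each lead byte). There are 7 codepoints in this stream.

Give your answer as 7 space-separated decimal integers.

Byte[0]=EB: 3-byte lead, need 2 cont bytes. acc=0xB
Byte[1]=A1: continuation. acc=(acc<<6)|0x21=0x2E1
Byte[2]=81: continuation. acc=(acc<<6)|0x01=0xB841
Completed: cp=U+B841 (starts at byte 0)
Byte[3]=3E: 1-byte ASCII. cp=U+003E
Byte[4]=66: 1-byte ASCII. cp=U+0066
Byte[5]=DE: 2-byte lead, need 1 cont bytes. acc=0x1E
Byte[6]=85: continuation. acc=(acc<<6)|0x05=0x785
Completed: cp=U+0785 (starts at byte 5)
Byte[7]=DC: 2-byte lead, need 1 cont bytes. acc=0x1C
Byte[8]=9A: continuation. acc=(acc<<6)|0x1A=0x71A
Completed: cp=U+071A (starts at byte 7)
Byte[9]=DB: 2-byte lead, need 1 cont bytes. acc=0x1B
Byte[10]=B4: continuation. acc=(acc<<6)|0x34=0x6F4
Completed: cp=U+06F4 (starts at byte 9)
Byte[11]=E6: 3-byte lead, need 2 cont bytes. acc=0x6
Byte[12]=B5: continuation. acc=(acc<<6)|0x35=0x1B5
Byte[13]=84: continuation. acc=(acc<<6)|0x04=0x6D44
Completed: cp=U+6D44 (starts at byte 11)

Answer: 0 3 4 5 7 9 11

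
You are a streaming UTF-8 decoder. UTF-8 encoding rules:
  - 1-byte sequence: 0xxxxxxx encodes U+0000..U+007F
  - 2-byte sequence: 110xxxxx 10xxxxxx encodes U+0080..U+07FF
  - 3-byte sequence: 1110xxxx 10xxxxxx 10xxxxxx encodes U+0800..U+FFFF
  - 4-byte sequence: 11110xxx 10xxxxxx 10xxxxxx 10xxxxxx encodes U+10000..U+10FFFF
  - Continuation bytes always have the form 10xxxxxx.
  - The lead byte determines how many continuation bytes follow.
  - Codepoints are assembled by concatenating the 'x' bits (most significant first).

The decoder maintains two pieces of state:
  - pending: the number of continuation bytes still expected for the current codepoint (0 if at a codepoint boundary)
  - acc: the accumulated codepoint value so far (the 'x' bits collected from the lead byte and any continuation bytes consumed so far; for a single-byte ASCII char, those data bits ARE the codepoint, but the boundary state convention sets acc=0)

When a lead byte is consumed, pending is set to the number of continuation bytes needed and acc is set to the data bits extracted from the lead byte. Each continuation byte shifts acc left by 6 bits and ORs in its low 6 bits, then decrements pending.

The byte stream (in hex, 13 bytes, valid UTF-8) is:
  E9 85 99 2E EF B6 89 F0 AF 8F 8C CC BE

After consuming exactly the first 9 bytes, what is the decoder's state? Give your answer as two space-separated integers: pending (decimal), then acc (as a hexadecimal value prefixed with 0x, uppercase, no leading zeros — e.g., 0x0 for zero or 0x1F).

Byte[0]=E9: 3-byte lead. pending=2, acc=0x9
Byte[1]=85: continuation. acc=(acc<<6)|0x05=0x245, pending=1
Byte[2]=99: continuation. acc=(acc<<6)|0x19=0x9159, pending=0
Byte[3]=2E: 1-byte. pending=0, acc=0x0
Byte[4]=EF: 3-byte lead. pending=2, acc=0xF
Byte[5]=B6: continuation. acc=(acc<<6)|0x36=0x3F6, pending=1
Byte[6]=89: continuation. acc=(acc<<6)|0x09=0xFD89, pending=0
Byte[7]=F0: 4-byte lead. pending=3, acc=0x0
Byte[8]=AF: continuation. acc=(acc<<6)|0x2F=0x2F, pending=2

Answer: 2 0x2F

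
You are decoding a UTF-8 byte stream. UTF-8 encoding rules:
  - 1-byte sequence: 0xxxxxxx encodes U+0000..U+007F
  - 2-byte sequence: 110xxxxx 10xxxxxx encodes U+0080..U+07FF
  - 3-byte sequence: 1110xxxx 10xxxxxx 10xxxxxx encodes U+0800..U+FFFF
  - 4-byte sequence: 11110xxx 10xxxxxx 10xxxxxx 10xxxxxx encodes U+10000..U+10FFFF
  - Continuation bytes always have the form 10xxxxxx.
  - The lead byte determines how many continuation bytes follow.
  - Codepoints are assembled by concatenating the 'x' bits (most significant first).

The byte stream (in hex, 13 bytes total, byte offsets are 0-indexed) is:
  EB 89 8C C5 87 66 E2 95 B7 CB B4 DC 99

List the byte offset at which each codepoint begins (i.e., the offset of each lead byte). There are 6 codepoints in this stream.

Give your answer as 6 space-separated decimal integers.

Byte[0]=EB: 3-byte lead, need 2 cont bytes. acc=0xB
Byte[1]=89: continuation. acc=(acc<<6)|0x09=0x2C9
Byte[2]=8C: continuation. acc=(acc<<6)|0x0C=0xB24C
Completed: cp=U+B24C (starts at byte 0)
Byte[3]=C5: 2-byte lead, need 1 cont bytes. acc=0x5
Byte[4]=87: continuation. acc=(acc<<6)|0x07=0x147
Completed: cp=U+0147 (starts at byte 3)
Byte[5]=66: 1-byte ASCII. cp=U+0066
Byte[6]=E2: 3-byte lead, need 2 cont bytes. acc=0x2
Byte[7]=95: continuation. acc=(acc<<6)|0x15=0x95
Byte[8]=B7: continuation. acc=(acc<<6)|0x37=0x2577
Completed: cp=U+2577 (starts at byte 6)
Byte[9]=CB: 2-byte lead, need 1 cont bytes. acc=0xB
Byte[10]=B4: continuation. acc=(acc<<6)|0x34=0x2F4
Completed: cp=U+02F4 (starts at byte 9)
Byte[11]=DC: 2-byte lead, need 1 cont bytes. acc=0x1C
Byte[12]=99: continuation. acc=(acc<<6)|0x19=0x719
Completed: cp=U+0719 (starts at byte 11)

Answer: 0 3 5 6 9 11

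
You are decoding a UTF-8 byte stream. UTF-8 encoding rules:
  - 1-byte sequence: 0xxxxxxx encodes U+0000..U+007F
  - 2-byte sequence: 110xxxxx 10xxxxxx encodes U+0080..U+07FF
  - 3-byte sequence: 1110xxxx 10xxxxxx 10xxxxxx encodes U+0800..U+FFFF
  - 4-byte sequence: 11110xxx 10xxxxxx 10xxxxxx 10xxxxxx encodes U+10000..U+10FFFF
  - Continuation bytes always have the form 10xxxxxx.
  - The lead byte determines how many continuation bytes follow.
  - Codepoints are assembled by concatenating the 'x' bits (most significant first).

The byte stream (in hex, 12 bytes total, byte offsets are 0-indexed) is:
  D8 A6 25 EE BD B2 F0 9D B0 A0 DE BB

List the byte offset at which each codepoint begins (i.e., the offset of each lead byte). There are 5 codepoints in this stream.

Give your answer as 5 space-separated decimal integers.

Answer: 0 2 3 6 10

Derivation:
Byte[0]=D8: 2-byte lead, need 1 cont bytes. acc=0x18
Byte[1]=A6: continuation. acc=(acc<<6)|0x26=0x626
Completed: cp=U+0626 (starts at byte 0)
Byte[2]=25: 1-byte ASCII. cp=U+0025
Byte[3]=EE: 3-byte lead, need 2 cont bytes. acc=0xE
Byte[4]=BD: continuation. acc=(acc<<6)|0x3D=0x3BD
Byte[5]=B2: continuation. acc=(acc<<6)|0x32=0xEF72
Completed: cp=U+EF72 (starts at byte 3)
Byte[6]=F0: 4-byte lead, need 3 cont bytes. acc=0x0
Byte[7]=9D: continuation. acc=(acc<<6)|0x1D=0x1D
Byte[8]=B0: continuation. acc=(acc<<6)|0x30=0x770
Byte[9]=A0: continuation. acc=(acc<<6)|0x20=0x1DC20
Completed: cp=U+1DC20 (starts at byte 6)
Byte[10]=DE: 2-byte lead, need 1 cont bytes. acc=0x1E
Byte[11]=BB: continuation. acc=(acc<<6)|0x3B=0x7BB
Completed: cp=U+07BB (starts at byte 10)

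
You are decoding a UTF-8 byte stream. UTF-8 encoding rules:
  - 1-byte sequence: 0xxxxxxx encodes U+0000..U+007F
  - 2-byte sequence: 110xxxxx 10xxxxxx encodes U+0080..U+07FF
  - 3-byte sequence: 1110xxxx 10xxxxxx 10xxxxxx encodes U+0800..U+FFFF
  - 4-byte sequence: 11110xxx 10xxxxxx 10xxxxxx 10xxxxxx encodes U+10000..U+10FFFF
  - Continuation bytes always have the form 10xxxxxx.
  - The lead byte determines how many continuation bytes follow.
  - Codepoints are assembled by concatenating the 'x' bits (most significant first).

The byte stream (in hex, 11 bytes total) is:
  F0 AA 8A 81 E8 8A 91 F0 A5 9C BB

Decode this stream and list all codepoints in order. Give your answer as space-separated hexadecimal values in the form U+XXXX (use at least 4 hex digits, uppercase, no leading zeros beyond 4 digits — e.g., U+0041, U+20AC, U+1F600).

Byte[0]=F0: 4-byte lead, need 3 cont bytes. acc=0x0
Byte[1]=AA: continuation. acc=(acc<<6)|0x2A=0x2A
Byte[2]=8A: continuation. acc=(acc<<6)|0x0A=0xA8A
Byte[3]=81: continuation. acc=(acc<<6)|0x01=0x2A281
Completed: cp=U+2A281 (starts at byte 0)
Byte[4]=E8: 3-byte lead, need 2 cont bytes. acc=0x8
Byte[5]=8A: continuation. acc=(acc<<6)|0x0A=0x20A
Byte[6]=91: continuation. acc=(acc<<6)|0x11=0x8291
Completed: cp=U+8291 (starts at byte 4)
Byte[7]=F0: 4-byte lead, need 3 cont bytes. acc=0x0
Byte[8]=A5: continuation. acc=(acc<<6)|0x25=0x25
Byte[9]=9C: continuation. acc=(acc<<6)|0x1C=0x95C
Byte[10]=BB: continuation. acc=(acc<<6)|0x3B=0x2573B
Completed: cp=U+2573B (starts at byte 7)

Answer: U+2A281 U+8291 U+2573B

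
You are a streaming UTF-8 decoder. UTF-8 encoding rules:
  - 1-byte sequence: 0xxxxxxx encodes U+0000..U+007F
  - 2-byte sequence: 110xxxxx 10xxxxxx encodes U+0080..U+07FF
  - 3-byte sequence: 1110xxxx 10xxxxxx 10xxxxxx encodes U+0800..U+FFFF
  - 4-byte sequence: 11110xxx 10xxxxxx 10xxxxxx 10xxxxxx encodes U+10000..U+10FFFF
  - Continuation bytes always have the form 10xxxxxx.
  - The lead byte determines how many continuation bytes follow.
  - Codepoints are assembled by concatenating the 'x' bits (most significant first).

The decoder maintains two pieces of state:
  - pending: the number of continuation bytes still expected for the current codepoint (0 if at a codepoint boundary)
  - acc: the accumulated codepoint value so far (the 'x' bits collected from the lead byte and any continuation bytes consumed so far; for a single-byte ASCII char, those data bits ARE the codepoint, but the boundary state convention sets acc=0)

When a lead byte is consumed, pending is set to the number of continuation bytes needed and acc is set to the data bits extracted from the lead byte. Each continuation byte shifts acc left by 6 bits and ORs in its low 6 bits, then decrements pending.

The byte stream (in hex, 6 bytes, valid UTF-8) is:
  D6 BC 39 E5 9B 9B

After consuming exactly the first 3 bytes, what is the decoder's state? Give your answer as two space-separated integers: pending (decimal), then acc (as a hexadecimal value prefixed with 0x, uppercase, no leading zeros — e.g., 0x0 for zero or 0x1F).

Byte[0]=D6: 2-byte lead. pending=1, acc=0x16
Byte[1]=BC: continuation. acc=(acc<<6)|0x3C=0x5BC, pending=0
Byte[2]=39: 1-byte. pending=0, acc=0x0

Answer: 0 0x0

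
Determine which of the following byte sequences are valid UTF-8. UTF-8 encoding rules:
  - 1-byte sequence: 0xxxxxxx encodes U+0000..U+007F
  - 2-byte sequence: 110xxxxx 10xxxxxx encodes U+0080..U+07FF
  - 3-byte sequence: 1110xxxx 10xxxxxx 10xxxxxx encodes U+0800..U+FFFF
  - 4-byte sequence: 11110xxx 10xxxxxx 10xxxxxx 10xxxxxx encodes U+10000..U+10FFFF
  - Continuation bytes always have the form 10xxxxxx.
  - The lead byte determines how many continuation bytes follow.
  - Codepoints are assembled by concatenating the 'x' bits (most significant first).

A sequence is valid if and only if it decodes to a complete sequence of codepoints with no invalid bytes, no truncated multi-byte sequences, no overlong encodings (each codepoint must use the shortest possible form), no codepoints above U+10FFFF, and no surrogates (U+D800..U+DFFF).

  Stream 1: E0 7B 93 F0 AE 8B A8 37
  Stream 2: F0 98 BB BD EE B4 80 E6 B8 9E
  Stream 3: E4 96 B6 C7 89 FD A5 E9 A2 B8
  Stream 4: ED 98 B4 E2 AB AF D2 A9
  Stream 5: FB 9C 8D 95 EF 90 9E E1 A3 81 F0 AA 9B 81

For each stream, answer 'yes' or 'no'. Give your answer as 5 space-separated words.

Stream 1: error at byte offset 1. INVALID
Stream 2: decodes cleanly. VALID
Stream 3: error at byte offset 5. INVALID
Stream 4: decodes cleanly. VALID
Stream 5: error at byte offset 0. INVALID

Answer: no yes no yes no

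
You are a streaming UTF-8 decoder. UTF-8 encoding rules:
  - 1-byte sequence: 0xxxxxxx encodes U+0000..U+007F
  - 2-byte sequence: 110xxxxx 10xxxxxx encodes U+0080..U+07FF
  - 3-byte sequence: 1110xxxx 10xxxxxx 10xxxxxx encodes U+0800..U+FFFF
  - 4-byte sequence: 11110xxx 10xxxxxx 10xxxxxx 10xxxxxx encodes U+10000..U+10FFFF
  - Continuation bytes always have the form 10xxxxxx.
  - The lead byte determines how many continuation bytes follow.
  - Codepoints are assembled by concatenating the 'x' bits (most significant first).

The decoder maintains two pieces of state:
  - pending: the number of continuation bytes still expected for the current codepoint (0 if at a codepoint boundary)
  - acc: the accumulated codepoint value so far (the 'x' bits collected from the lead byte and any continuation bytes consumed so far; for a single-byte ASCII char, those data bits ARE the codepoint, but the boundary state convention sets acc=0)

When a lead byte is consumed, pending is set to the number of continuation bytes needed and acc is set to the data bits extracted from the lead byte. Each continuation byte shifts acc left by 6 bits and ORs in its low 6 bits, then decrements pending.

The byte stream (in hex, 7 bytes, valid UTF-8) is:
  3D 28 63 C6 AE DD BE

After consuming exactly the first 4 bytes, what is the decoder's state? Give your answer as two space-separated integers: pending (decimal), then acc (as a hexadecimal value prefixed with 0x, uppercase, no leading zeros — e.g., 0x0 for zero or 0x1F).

Byte[0]=3D: 1-byte. pending=0, acc=0x0
Byte[1]=28: 1-byte. pending=0, acc=0x0
Byte[2]=63: 1-byte. pending=0, acc=0x0
Byte[3]=C6: 2-byte lead. pending=1, acc=0x6

Answer: 1 0x6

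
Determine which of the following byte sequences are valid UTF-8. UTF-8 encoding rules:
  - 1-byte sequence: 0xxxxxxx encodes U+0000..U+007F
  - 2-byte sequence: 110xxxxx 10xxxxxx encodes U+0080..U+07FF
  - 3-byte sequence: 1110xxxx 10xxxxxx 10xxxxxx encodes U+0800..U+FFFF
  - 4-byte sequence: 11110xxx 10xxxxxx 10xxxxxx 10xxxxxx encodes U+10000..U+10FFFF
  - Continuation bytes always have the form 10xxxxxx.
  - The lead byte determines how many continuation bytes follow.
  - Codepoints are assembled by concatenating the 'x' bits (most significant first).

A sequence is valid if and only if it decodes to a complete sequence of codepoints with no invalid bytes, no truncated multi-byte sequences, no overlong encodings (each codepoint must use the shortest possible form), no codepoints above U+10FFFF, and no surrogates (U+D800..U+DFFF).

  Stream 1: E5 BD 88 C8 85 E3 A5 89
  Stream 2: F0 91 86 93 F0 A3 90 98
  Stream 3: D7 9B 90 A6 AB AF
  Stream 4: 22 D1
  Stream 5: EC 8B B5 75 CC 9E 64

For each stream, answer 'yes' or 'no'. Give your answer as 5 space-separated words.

Answer: yes yes no no yes

Derivation:
Stream 1: decodes cleanly. VALID
Stream 2: decodes cleanly. VALID
Stream 3: error at byte offset 2. INVALID
Stream 4: error at byte offset 2. INVALID
Stream 5: decodes cleanly. VALID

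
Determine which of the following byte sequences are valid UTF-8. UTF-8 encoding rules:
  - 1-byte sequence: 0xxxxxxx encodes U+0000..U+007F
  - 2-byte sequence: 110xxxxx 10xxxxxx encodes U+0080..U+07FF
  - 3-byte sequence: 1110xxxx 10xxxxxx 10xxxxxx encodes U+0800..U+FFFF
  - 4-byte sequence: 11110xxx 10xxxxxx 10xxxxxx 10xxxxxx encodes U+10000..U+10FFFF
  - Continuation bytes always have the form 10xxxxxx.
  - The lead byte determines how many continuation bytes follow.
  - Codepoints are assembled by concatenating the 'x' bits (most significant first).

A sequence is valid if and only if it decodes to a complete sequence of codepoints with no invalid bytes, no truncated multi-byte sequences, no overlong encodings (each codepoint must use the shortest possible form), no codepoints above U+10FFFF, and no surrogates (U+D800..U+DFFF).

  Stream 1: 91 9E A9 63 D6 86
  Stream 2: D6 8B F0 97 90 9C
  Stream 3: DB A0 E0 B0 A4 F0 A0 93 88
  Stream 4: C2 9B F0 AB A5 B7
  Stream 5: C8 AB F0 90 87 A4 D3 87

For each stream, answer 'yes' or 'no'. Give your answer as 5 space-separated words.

Answer: no yes yes yes yes

Derivation:
Stream 1: error at byte offset 0. INVALID
Stream 2: decodes cleanly. VALID
Stream 3: decodes cleanly. VALID
Stream 4: decodes cleanly. VALID
Stream 5: decodes cleanly. VALID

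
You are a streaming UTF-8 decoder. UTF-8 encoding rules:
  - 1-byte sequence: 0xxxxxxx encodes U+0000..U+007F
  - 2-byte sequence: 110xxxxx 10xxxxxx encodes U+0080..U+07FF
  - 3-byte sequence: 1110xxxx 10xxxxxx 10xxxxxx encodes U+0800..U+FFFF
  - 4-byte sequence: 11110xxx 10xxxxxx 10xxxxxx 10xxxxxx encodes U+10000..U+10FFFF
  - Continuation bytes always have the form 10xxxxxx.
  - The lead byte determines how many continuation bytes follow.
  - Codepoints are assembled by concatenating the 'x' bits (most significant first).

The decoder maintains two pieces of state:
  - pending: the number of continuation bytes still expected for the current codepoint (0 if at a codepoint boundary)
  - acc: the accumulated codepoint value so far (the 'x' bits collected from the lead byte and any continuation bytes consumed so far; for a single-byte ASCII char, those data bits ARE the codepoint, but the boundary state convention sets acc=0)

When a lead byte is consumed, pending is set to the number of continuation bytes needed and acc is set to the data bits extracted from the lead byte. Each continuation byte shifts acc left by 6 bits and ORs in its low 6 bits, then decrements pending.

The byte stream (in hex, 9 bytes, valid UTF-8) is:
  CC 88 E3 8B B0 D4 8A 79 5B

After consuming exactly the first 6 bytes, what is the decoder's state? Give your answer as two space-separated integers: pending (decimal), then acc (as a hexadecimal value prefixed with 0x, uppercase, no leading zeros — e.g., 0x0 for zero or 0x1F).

Byte[0]=CC: 2-byte lead. pending=1, acc=0xC
Byte[1]=88: continuation. acc=(acc<<6)|0x08=0x308, pending=0
Byte[2]=E3: 3-byte lead. pending=2, acc=0x3
Byte[3]=8B: continuation. acc=(acc<<6)|0x0B=0xCB, pending=1
Byte[4]=B0: continuation. acc=(acc<<6)|0x30=0x32F0, pending=0
Byte[5]=D4: 2-byte lead. pending=1, acc=0x14

Answer: 1 0x14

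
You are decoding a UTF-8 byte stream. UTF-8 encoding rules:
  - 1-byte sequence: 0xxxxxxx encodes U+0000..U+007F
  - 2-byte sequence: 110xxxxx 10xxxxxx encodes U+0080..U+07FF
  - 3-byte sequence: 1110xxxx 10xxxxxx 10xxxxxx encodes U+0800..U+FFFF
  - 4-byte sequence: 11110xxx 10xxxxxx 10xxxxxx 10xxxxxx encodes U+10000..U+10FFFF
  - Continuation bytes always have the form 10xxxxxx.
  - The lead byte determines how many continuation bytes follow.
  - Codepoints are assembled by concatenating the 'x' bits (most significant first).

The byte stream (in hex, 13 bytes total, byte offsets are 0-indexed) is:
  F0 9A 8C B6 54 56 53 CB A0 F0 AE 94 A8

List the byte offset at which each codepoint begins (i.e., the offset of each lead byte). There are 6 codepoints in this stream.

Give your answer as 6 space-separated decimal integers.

Byte[0]=F0: 4-byte lead, need 3 cont bytes. acc=0x0
Byte[1]=9A: continuation. acc=(acc<<6)|0x1A=0x1A
Byte[2]=8C: continuation. acc=(acc<<6)|0x0C=0x68C
Byte[3]=B6: continuation. acc=(acc<<6)|0x36=0x1A336
Completed: cp=U+1A336 (starts at byte 0)
Byte[4]=54: 1-byte ASCII. cp=U+0054
Byte[5]=56: 1-byte ASCII. cp=U+0056
Byte[6]=53: 1-byte ASCII. cp=U+0053
Byte[7]=CB: 2-byte lead, need 1 cont bytes. acc=0xB
Byte[8]=A0: continuation. acc=(acc<<6)|0x20=0x2E0
Completed: cp=U+02E0 (starts at byte 7)
Byte[9]=F0: 4-byte lead, need 3 cont bytes. acc=0x0
Byte[10]=AE: continuation. acc=(acc<<6)|0x2E=0x2E
Byte[11]=94: continuation. acc=(acc<<6)|0x14=0xB94
Byte[12]=A8: continuation. acc=(acc<<6)|0x28=0x2E528
Completed: cp=U+2E528 (starts at byte 9)

Answer: 0 4 5 6 7 9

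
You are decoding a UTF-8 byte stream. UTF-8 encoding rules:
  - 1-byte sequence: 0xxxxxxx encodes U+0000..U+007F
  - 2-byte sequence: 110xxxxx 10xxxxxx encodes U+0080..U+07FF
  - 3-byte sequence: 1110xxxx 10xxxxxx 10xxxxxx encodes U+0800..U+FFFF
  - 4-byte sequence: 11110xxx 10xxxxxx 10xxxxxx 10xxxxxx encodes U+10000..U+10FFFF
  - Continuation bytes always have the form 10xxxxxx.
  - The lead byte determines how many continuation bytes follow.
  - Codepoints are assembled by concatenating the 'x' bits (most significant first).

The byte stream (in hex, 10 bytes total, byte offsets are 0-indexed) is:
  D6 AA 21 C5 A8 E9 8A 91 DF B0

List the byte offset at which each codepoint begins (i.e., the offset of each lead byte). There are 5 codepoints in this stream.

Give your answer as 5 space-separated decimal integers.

Byte[0]=D6: 2-byte lead, need 1 cont bytes. acc=0x16
Byte[1]=AA: continuation. acc=(acc<<6)|0x2A=0x5AA
Completed: cp=U+05AA (starts at byte 0)
Byte[2]=21: 1-byte ASCII. cp=U+0021
Byte[3]=C5: 2-byte lead, need 1 cont bytes. acc=0x5
Byte[4]=A8: continuation. acc=(acc<<6)|0x28=0x168
Completed: cp=U+0168 (starts at byte 3)
Byte[5]=E9: 3-byte lead, need 2 cont bytes. acc=0x9
Byte[6]=8A: continuation. acc=(acc<<6)|0x0A=0x24A
Byte[7]=91: continuation. acc=(acc<<6)|0x11=0x9291
Completed: cp=U+9291 (starts at byte 5)
Byte[8]=DF: 2-byte lead, need 1 cont bytes. acc=0x1F
Byte[9]=B0: continuation. acc=(acc<<6)|0x30=0x7F0
Completed: cp=U+07F0 (starts at byte 8)

Answer: 0 2 3 5 8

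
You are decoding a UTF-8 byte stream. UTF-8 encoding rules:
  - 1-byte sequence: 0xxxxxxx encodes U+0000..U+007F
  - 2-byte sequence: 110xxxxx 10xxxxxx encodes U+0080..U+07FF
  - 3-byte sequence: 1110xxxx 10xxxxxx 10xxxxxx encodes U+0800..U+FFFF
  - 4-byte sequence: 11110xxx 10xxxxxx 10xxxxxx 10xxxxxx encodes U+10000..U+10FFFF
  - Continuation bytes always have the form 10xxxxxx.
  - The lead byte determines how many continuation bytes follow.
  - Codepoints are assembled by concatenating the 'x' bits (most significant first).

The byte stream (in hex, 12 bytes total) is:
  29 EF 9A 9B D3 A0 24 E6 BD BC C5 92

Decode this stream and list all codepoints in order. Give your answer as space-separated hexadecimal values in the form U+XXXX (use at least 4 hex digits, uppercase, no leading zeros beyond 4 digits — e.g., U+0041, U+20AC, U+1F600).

Answer: U+0029 U+F69B U+04E0 U+0024 U+6F7C U+0152

Derivation:
Byte[0]=29: 1-byte ASCII. cp=U+0029
Byte[1]=EF: 3-byte lead, need 2 cont bytes. acc=0xF
Byte[2]=9A: continuation. acc=(acc<<6)|0x1A=0x3DA
Byte[3]=9B: continuation. acc=(acc<<6)|0x1B=0xF69B
Completed: cp=U+F69B (starts at byte 1)
Byte[4]=D3: 2-byte lead, need 1 cont bytes. acc=0x13
Byte[5]=A0: continuation. acc=(acc<<6)|0x20=0x4E0
Completed: cp=U+04E0 (starts at byte 4)
Byte[6]=24: 1-byte ASCII. cp=U+0024
Byte[7]=E6: 3-byte lead, need 2 cont bytes. acc=0x6
Byte[8]=BD: continuation. acc=(acc<<6)|0x3D=0x1BD
Byte[9]=BC: continuation. acc=(acc<<6)|0x3C=0x6F7C
Completed: cp=U+6F7C (starts at byte 7)
Byte[10]=C5: 2-byte lead, need 1 cont bytes. acc=0x5
Byte[11]=92: continuation. acc=(acc<<6)|0x12=0x152
Completed: cp=U+0152 (starts at byte 10)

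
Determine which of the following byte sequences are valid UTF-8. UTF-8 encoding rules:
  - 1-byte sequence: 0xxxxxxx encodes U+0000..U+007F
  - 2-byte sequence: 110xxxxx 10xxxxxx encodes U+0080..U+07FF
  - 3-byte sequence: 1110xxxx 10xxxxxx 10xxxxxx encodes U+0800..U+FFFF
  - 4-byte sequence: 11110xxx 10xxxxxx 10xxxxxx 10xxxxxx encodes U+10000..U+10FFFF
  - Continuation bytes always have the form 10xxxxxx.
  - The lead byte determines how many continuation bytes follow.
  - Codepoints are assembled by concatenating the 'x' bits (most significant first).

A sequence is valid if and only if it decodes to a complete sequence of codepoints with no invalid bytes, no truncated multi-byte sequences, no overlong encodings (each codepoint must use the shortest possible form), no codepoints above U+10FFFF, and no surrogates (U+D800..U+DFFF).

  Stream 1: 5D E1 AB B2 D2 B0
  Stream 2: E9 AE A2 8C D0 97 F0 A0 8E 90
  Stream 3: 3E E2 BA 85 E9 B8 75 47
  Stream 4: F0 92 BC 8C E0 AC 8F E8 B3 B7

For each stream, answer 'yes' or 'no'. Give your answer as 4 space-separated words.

Stream 1: decodes cleanly. VALID
Stream 2: error at byte offset 3. INVALID
Stream 3: error at byte offset 6. INVALID
Stream 4: decodes cleanly. VALID

Answer: yes no no yes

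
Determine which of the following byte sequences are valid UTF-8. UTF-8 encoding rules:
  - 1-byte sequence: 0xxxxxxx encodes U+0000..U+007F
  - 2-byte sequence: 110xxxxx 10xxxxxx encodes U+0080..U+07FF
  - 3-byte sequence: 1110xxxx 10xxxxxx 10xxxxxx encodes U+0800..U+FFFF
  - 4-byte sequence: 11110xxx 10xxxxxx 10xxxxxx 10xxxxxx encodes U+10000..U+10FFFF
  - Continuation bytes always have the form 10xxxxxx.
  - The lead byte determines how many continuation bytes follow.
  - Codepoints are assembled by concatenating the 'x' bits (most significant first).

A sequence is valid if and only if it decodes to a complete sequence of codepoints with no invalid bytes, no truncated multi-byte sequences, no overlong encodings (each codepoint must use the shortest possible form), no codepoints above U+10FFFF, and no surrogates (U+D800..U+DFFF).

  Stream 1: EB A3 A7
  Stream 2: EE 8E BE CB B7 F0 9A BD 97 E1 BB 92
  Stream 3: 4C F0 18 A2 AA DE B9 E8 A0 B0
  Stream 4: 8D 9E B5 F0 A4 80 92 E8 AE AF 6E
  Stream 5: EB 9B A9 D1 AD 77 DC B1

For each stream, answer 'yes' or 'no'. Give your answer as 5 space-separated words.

Answer: yes yes no no yes

Derivation:
Stream 1: decodes cleanly. VALID
Stream 2: decodes cleanly. VALID
Stream 3: error at byte offset 2. INVALID
Stream 4: error at byte offset 0. INVALID
Stream 5: decodes cleanly. VALID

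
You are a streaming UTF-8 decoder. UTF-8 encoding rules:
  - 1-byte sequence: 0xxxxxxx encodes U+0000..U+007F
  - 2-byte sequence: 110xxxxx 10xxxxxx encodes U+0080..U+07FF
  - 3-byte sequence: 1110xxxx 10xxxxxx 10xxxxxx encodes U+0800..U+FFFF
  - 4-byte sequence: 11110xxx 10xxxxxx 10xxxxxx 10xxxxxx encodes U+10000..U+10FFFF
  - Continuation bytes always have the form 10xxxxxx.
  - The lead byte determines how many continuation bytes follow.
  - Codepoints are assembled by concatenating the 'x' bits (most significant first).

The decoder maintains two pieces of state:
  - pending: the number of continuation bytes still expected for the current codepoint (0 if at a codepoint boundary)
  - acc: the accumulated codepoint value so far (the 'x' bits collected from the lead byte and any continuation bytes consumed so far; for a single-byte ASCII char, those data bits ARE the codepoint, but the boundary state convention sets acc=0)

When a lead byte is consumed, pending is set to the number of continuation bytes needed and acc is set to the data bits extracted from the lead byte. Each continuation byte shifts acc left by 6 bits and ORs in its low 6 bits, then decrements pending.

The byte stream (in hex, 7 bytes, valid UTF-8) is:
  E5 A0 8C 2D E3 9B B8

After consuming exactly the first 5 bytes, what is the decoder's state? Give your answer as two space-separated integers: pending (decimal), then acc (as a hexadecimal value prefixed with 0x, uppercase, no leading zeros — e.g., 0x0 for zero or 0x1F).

Answer: 2 0x3

Derivation:
Byte[0]=E5: 3-byte lead. pending=2, acc=0x5
Byte[1]=A0: continuation. acc=(acc<<6)|0x20=0x160, pending=1
Byte[2]=8C: continuation. acc=(acc<<6)|0x0C=0x580C, pending=0
Byte[3]=2D: 1-byte. pending=0, acc=0x0
Byte[4]=E3: 3-byte lead. pending=2, acc=0x3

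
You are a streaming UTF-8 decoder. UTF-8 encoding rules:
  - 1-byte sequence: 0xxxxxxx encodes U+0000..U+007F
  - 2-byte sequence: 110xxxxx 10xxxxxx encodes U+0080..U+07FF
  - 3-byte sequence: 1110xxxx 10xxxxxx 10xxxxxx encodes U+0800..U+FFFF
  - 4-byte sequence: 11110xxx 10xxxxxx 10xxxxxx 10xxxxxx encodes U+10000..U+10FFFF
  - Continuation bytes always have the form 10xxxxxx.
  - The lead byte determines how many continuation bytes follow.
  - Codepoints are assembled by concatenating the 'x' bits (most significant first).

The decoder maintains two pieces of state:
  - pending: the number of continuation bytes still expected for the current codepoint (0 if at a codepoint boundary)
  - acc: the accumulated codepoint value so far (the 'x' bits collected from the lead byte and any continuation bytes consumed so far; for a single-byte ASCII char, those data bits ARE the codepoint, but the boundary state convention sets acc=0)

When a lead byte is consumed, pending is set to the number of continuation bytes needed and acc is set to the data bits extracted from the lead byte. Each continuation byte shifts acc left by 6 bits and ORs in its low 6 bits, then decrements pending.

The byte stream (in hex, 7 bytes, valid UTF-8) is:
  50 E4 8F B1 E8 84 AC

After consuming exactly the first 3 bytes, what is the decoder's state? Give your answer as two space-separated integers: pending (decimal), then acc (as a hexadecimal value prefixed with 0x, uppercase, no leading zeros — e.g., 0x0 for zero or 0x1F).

Byte[0]=50: 1-byte. pending=0, acc=0x0
Byte[1]=E4: 3-byte lead. pending=2, acc=0x4
Byte[2]=8F: continuation. acc=(acc<<6)|0x0F=0x10F, pending=1

Answer: 1 0x10F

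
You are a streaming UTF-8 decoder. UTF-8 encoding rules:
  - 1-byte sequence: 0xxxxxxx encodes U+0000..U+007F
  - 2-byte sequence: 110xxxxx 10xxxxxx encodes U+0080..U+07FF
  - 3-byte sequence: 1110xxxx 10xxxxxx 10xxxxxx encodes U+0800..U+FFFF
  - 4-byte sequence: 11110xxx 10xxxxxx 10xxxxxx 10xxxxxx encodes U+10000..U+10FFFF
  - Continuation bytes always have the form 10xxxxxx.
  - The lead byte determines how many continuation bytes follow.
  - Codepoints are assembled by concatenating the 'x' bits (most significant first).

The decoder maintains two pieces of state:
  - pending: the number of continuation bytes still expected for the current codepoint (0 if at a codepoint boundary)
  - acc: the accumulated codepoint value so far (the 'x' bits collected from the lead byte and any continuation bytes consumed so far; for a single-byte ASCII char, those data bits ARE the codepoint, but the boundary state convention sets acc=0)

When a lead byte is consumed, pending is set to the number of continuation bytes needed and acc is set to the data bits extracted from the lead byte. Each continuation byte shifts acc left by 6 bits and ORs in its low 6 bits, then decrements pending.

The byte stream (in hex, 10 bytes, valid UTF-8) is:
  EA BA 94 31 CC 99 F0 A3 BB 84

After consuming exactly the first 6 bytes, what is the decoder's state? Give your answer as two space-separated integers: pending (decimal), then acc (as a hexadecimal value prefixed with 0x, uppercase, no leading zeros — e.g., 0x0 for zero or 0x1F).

Byte[0]=EA: 3-byte lead. pending=2, acc=0xA
Byte[1]=BA: continuation. acc=(acc<<6)|0x3A=0x2BA, pending=1
Byte[2]=94: continuation. acc=(acc<<6)|0x14=0xAE94, pending=0
Byte[3]=31: 1-byte. pending=0, acc=0x0
Byte[4]=CC: 2-byte lead. pending=1, acc=0xC
Byte[5]=99: continuation. acc=(acc<<6)|0x19=0x319, pending=0

Answer: 0 0x319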